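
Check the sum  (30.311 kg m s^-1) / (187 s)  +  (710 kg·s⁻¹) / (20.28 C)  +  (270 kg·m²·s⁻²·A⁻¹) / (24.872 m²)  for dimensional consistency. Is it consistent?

No

Work out the base dimensions of each:
  (30.311 kg m s^-1) / (187 s):  [kg·m·s⁻¹] / [s] = kg·m·s⁻²
  (710 kg·s⁻¹) / (20.28 C):  [kg·s⁻¹] / [s·A] = kg·s⁻²·A⁻¹
  (270 kg·m²·s⁻²·A⁻¹) / (24.872 m²):  [kg·m²·s⁻²·A⁻¹] / [m²] = kg·s⁻²·A⁻¹
The terms do not share a single dimension (kg·m·s⁻² vs kg·s⁻²·A⁻¹).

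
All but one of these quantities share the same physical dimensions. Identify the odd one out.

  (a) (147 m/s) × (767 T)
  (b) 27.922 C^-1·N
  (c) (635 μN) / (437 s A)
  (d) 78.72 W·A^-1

Dimensions:
  (a) [m·s⁻¹] · [kg·s⁻²·A⁻¹] = kg·m·s⁻³·A⁻¹
  (b) N·C⁻¹ = kg·m·s⁻²·(s·A)⁻¹ = kg·m·s⁻³·A⁻¹
  (c) [kg·m·s⁻²] / [s·A] = kg·m·s⁻³·A⁻¹
  (d) W·A⁻¹ = J·s⁻¹·A⁻¹ = kg·m²·s⁻³·A⁻¹
All reduce to kg·m·s⁻³·A⁻¹ except (d), which is kg·m²·s⁻³·A⁻¹.

(d)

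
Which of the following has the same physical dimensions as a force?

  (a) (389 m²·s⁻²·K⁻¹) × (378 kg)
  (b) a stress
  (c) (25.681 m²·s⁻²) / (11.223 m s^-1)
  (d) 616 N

Reference: [force] = kg·m·s⁻².
Each option:
  (a) [m²·s⁻²·K⁻¹] · [kg] = kg·m²·s⁻²·K⁻¹
  (b) [stress] = kg·m⁻¹·s⁻²
  (c) [m²·s⁻²] / [m·s⁻¹] = m·s⁻¹
  (d) N = kg·m·s⁻²  ← same
Only (d) matches kg·m·s⁻².

(d)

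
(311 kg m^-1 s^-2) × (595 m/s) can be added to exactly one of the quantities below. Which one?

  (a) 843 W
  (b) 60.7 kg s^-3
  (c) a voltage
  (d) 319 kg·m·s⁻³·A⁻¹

Reference: [kg·m⁻¹·s⁻²] · [m·s⁻¹] = kg·s⁻³.
Each option:
  (a) W = J·s⁻¹ = kg·m²·s⁻³
  (b) kg·s⁻³  ← same
  (c) [voltage] = kg·m²·s⁻³·A⁻¹
  (d) kg·m·s⁻³·A⁻¹
Only (b) matches kg·s⁻³.

(b)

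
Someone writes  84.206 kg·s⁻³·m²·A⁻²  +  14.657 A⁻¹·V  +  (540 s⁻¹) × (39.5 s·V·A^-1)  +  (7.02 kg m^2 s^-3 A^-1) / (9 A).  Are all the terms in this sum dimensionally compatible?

Yes

Dimensions:
  84.206 kg·s⁻³·m²·A⁻²:  kg·m²·s⁻³·A⁻²
  14.657 A⁻¹·V:  V·A⁻¹ = J·C⁻¹·A⁻¹ = kg·m²·s⁻³·A⁻²
  (540 s⁻¹) × (39.5 s·V·A^-1):  [s⁻¹] · [kg·m²·s⁻²·A⁻²] = kg·m²·s⁻³·A⁻²
  (7.02 kg m^2 s^-3 A^-1) / (9 A):  [kg·m²·s⁻³·A⁻¹] / [A] = kg·m²·s⁻³·A⁻²
Every term reduces to kg·m²·s⁻³·A⁻².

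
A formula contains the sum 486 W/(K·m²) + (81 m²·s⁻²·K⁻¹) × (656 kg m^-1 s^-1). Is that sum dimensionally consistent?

Work out the base dimensions of each:
  486 W/(K·m²):  W·m⁻²·K⁻¹ = J·s⁻¹·m⁻²·K⁻¹ = kg·s⁻³·K⁻¹
  (81 m²·s⁻²·K⁻¹) × (656 kg m^-1 s^-1):  [m²·s⁻²·K⁻¹] · [kg·m⁻¹·s⁻¹] = kg·m·s⁻³·K⁻¹
kg·s⁻³·K⁻¹ ≠ kg·m·s⁻³·K⁻¹, so they cannot be added.

No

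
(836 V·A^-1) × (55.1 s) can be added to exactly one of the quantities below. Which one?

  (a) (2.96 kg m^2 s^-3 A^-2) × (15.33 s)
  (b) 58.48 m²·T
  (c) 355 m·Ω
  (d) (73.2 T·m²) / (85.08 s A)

(a)

Reference: [kg·m²·s⁻³·A⁻²] · [s] = kg·m²·s⁻²·A⁻².
Each option:
  (a) [kg·m²·s⁻³·A⁻²] · [s] = kg·m²·s⁻²·A⁻²  ← same
  (b) T·m² = Wb·m⁻²·m² = kg·m²·s⁻²·A⁻¹
  (c) Ω·m = V·A⁻¹·m = kg·m³·s⁻³·A⁻²
  (d) [kg·m²·s⁻²·A⁻¹] / [s·A] = kg·m²·s⁻³·A⁻²
Only (a) matches kg·m²·s⁻²·A⁻².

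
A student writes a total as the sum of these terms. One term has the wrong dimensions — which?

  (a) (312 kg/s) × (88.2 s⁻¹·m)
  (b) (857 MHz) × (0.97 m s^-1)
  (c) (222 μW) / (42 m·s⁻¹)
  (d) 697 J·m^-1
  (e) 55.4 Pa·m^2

Dimensions:
  (a) [kg·s⁻¹] · [m·s⁻¹] = kg·m·s⁻²
  (b) [s⁻¹] · [m·s⁻¹] = m·s⁻²
  (c) [kg·m²·s⁻³] / [m·s⁻¹] = kg·m·s⁻²
  (d) J·m⁻¹ = N·m·m⁻¹ = kg·m·s⁻²
  (e) Pa·m² = N·m⁻²·m² = kg·m·s⁻²
All reduce to kg·m·s⁻² except (b), which is m·s⁻².

(b)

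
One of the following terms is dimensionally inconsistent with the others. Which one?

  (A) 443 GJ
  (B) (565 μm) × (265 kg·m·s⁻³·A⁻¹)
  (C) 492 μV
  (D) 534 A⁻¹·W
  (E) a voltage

(A)

Reduce each to base SI dimensions:
  (A) J = N·m = kg·m²·s⁻²
  (B) [m] · [kg·m·s⁻³·A⁻¹] = kg·m²·s⁻³·A⁻¹
  (C) V = J·C⁻¹ = kg·m²·s⁻³·A⁻¹
  (D) W·A⁻¹ = J·s⁻¹·A⁻¹ = kg·m²·s⁻³·A⁻¹
  (E) [voltage] = kg·m²·s⁻³·A⁻¹
All reduce to kg·m²·s⁻³·A⁻¹ except (A), which is kg·m²·s⁻².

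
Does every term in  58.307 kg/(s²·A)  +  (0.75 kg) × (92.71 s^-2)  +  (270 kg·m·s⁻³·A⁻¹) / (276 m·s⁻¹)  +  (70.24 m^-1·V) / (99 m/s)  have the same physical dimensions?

Work out the base dimensions of each:
  58.307 kg/(s²·A):  kg·s⁻²·A⁻¹
  (0.75 kg) × (92.71 s^-2):  [kg] · [s⁻²] = kg·s⁻²
  (270 kg·m·s⁻³·A⁻¹) / (276 m·s⁻¹):  [kg·m·s⁻³·A⁻¹] / [m·s⁻¹] = kg·s⁻²·A⁻¹
  (70.24 m^-1·V) / (99 m/s):  [kg·m·s⁻³·A⁻¹] / [m·s⁻¹] = kg·s⁻²·A⁻¹
The terms do not share a single dimension (kg·s⁻² vs kg·s⁻²·A⁻¹).

No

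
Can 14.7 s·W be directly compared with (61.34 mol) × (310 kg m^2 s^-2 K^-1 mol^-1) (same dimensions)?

Reduce each to base SI dimensions:
  14.7 s·W:  W·s = J·s⁻¹·s = kg·m²·s⁻²
  (61.34 mol) × (310 kg m^2 s^-2 K^-1 mol^-1):  [mol] · [kg·m²·s⁻²·K⁻¹·mol⁻¹] = kg·m²·s⁻²·K⁻¹
kg·m²·s⁻² ≠ kg·m²·s⁻²·K⁻¹, so they cannot be added.

No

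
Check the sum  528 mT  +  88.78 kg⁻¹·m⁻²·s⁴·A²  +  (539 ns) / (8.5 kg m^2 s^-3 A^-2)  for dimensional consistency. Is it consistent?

In SI base units:
  528 mT:  T = Wb·m⁻² = kg·s⁻²·A⁻¹
  88.78 kg⁻¹·m⁻²·s⁴·A²:  kg⁻¹·m⁻²·s⁴·A²
  (539 ns) / (8.5 kg m^2 s^-3 A^-2):  [s] / [kg·m²·s⁻³·A⁻²] = kg⁻¹·m⁻²·s⁴·A²
The terms do not share a single dimension (kg·s⁻²·A⁻¹ vs kg⁻¹·m⁻²·s⁴·A²).

No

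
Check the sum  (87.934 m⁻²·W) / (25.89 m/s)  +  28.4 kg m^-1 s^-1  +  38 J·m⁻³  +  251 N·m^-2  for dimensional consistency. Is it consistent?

No

In SI base units:
  (87.934 m⁻²·W) / (25.89 m/s):  [kg·s⁻³] / [m·s⁻¹] = kg·m⁻¹·s⁻²
  28.4 kg m^-1 s^-1:  kg·m⁻¹·s⁻¹
  38 J·m⁻³:  J·m⁻³ = N·m·m⁻³ = kg·m⁻¹·s⁻²
  251 N·m^-2:  N·m⁻² = kg·m·s⁻²·m⁻² = kg·m⁻¹·s⁻²
The terms do not share a single dimension (kg·m⁻¹·s⁻² vs kg·m⁻¹·s⁻¹).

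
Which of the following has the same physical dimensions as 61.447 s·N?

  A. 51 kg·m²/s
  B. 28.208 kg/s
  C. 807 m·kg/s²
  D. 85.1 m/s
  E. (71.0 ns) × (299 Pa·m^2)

E.

Reference: N·s = kg·m·s⁻²·s = kg·m·s⁻¹.
Each option:
  A. kg·m²·s⁻¹
  B. kg·s⁻¹
  C. kg·m·s⁻²
  D. m·s⁻¹
  E. [s] · [kg·m·s⁻²] = kg·m·s⁻¹  ← same
Only E. matches kg·m·s⁻¹.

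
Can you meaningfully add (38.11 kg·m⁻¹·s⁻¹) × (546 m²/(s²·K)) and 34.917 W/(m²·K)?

Dimensions:
  (38.11 kg·m⁻¹·s⁻¹) × (546 m²/(s²·K)):  [kg·m⁻¹·s⁻¹] · [m²·s⁻²·K⁻¹] = kg·m·s⁻³·K⁻¹
  34.917 W/(m²·K):  W·m⁻²·K⁻¹ = J·s⁻¹·m⁻²·K⁻¹ = kg·s⁻³·K⁻¹
kg·m·s⁻³·K⁻¹ ≠ kg·s⁻³·K⁻¹, so they cannot be added.

No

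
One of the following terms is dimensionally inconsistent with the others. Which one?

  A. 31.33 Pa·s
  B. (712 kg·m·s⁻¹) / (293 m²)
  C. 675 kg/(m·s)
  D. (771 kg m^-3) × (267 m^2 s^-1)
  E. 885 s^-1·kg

Reduce each to base SI dimensions:
  A. Pa·s = N·m⁻²·s = kg·m⁻¹·s⁻¹
  B. [kg·m·s⁻¹] / [m²] = kg·m⁻¹·s⁻¹
  C. kg·m⁻¹·s⁻¹
  D. [kg·m⁻³] · [m²·s⁻¹] = kg·m⁻¹·s⁻¹
  E. kg·s⁻¹
All reduce to kg·m⁻¹·s⁻¹ except E., which is kg·s⁻¹.

E.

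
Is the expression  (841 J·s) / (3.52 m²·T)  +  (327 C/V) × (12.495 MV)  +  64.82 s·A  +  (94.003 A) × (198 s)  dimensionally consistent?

Yes

Expand each in SI base units:
  (841 J·s) / (3.52 m²·T):  [kg·m²·s⁻¹] / [kg·m²·s⁻²·A⁻¹] = s·A
  (327 C/V) × (12.495 MV):  [kg⁻¹·m⁻²·s⁴·A²] · [kg·m²·s⁻³·A⁻¹] = s·A
  64.82 s·A:  A·s = s·A
  (94.003 A) × (198 s):  [A] · [s] = s·A
Every term reduces to s·A.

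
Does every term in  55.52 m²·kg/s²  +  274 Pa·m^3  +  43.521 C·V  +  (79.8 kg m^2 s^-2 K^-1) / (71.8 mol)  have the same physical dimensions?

Dimensions:
  55.52 m²·kg/s²:  kg·m²·s⁻²
  274 Pa·m^3:  Pa·m³ = N·m⁻²·m³ = kg·m²·s⁻²
  43.521 C·V:  C·V = s·A·J·C⁻¹ = kg·m²·s⁻²
  (79.8 kg m^2 s^-2 K^-1) / (71.8 mol):  [kg·m²·s⁻²·K⁻¹] / [mol] = kg·m²·s⁻²·K⁻¹·mol⁻¹
The terms do not share a single dimension (kg·m²·s⁻² vs kg·m²·s⁻²·K⁻¹·mol⁻¹).

No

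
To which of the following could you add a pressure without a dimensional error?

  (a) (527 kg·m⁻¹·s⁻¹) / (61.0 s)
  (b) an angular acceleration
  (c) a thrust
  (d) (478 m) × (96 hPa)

(a)

Reference: [pressure] = kg·m⁻¹·s⁻².
Each option:
  (a) [kg·m⁻¹·s⁻¹] / [s] = kg·m⁻¹·s⁻²  ← same
  (b) [angular acceleration] = s⁻²
  (c) [thrust] = kg·m·s⁻²
  (d) [m] · [kg·m⁻¹·s⁻²] = kg·s⁻²
Only (a) matches kg·m⁻¹·s⁻².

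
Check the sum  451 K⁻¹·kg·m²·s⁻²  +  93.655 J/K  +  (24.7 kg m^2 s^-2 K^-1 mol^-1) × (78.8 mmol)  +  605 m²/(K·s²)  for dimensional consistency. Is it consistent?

No

Dimensions:
  451 K⁻¹·kg·m²·s⁻²:  kg·m²·s⁻²·K⁻¹
  93.655 J/K:  J·K⁻¹ = N·m·K⁻¹ = kg·m²·s⁻²·K⁻¹
  (24.7 kg m^2 s^-2 K^-1 mol^-1) × (78.8 mmol):  [kg·m²·s⁻²·K⁻¹·mol⁻¹] · [mol] = kg·m²·s⁻²·K⁻¹
  605 m²/(K·s²):  m²·s⁻²·K⁻¹
The terms do not share a single dimension (kg·m²·s⁻²·K⁻¹ vs m²·s⁻²·K⁻¹).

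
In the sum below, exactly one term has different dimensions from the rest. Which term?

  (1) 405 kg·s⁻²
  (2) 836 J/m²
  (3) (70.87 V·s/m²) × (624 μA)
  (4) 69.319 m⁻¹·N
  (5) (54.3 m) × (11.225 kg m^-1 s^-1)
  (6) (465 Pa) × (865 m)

(5)

Expand each in SI base units:
  (1) kg·s⁻²
  (2) J·m⁻² = N·m·m⁻² = kg·s⁻²
  (3) [kg·s⁻²·A⁻¹] · [A] = kg·s⁻²
  (4) N·m⁻¹ = kg·m·s⁻²·m⁻¹ = kg·s⁻²
  (5) [m] · [kg·m⁻¹·s⁻¹] = kg·s⁻¹
  (6) [kg·m⁻¹·s⁻²] · [m] = kg·s⁻²
All reduce to kg·s⁻² except (5), which is kg·s⁻¹.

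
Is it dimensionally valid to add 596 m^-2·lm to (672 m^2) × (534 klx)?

No

In SI base units:
  596 m^-2·lm:  lm·m⁻² = cd·m⁻² = m⁻²·cd
  (672 m^2) × (534 klx):  [m²] · [m⁻²·cd] = cd
m⁻²·cd ≠ cd, so they cannot be added.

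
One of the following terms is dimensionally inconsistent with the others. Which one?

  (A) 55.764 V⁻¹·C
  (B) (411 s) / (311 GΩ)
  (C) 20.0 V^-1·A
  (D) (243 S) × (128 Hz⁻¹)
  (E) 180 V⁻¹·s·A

Expand each in SI base units:
  (A) C·V⁻¹ = s·A·(J·C⁻¹)⁻¹ = kg⁻¹·m⁻²·s⁴·A²
  (B) [s] / [kg·m²·s⁻³·A⁻²] = kg⁻¹·m⁻²·s⁴·A²
  (C) A·V⁻¹ = A·(J·C⁻¹)⁻¹ = kg⁻¹·m⁻²·s³·A²
  (D) [kg⁻¹·m⁻²·s³·A²] · [s] = kg⁻¹·m⁻²·s⁴·A²
  (E) A·s·V⁻¹ = A·s·(J·C⁻¹)⁻¹ = kg⁻¹·m⁻²·s⁴·A²
All reduce to kg⁻¹·m⁻²·s⁴·A² except (C), which is kg⁻¹·m⁻²·s³·A².

(C)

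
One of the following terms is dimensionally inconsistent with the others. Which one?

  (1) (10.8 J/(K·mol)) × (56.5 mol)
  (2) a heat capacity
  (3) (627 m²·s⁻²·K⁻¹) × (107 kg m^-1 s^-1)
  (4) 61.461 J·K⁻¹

Dimensions:
  (1) [kg·m²·s⁻²·K⁻¹·mol⁻¹] · [mol] = kg·m²·s⁻²·K⁻¹
  (2) [heat capacity] = kg·m²·s⁻²·K⁻¹
  (3) [m²·s⁻²·K⁻¹] · [kg·m⁻¹·s⁻¹] = kg·m·s⁻³·K⁻¹
  (4) J·K⁻¹ = N·m·K⁻¹ = kg·m²·s⁻²·K⁻¹
All reduce to kg·m²·s⁻²·K⁻¹ except (3), which is kg·m·s⁻³·K⁻¹.

(3)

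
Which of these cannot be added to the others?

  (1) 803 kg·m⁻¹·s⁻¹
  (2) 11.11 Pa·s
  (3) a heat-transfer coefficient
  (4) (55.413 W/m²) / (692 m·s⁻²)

(3)

Expand each in SI base units:
  (1) kg·m⁻¹·s⁻¹
  (2) Pa·s = N·m⁻²·s = kg·m⁻¹·s⁻¹
  (3) [heat-transfer coefficient] = kg·s⁻³·K⁻¹
  (4) [kg·s⁻³] / [m·s⁻²] = kg·m⁻¹·s⁻¹
All reduce to kg·m⁻¹·s⁻¹ except (3), which is kg·s⁻³·K⁻¹.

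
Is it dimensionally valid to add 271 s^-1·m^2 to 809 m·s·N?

No

Work out the base dimensions of each:
  271 s^-1·m^2:  m²·s⁻¹
  809 m·s·N:  N·m·s = kg·m·s⁻²·m·s = kg·m²·s⁻¹
m²·s⁻¹ ≠ kg·m²·s⁻¹, so they cannot be added.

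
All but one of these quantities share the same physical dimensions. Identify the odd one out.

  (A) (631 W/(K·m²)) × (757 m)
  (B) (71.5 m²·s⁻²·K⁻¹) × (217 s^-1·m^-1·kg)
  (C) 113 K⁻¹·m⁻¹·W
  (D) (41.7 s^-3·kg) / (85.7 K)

Dimensions:
  (A) [kg·s⁻³·K⁻¹] · [m] = kg·m·s⁻³·K⁻¹
  (B) [m²·s⁻²·K⁻¹] · [kg·m⁻¹·s⁻¹] = kg·m·s⁻³·K⁻¹
  (C) W·m⁻¹·K⁻¹ = J·s⁻¹·m⁻¹·K⁻¹ = kg·m·s⁻³·K⁻¹
  (D) [kg·s⁻³] / [K] = kg·s⁻³·K⁻¹
All reduce to kg·m·s⁻³·K⁻¹ except (D), which is kg·s⁻³·K⁻¹.

(D)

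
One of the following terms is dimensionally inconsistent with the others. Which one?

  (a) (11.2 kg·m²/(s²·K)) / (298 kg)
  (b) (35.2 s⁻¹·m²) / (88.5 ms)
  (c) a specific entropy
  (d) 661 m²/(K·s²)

(b)

In SI base units:
  (a) [kg·m²·s⁻²·K⁻¹] / [kg] = m²·s⁻²·K⁻¹
  (b) [m²·s⁻¹] / [s] = m²·s⁻²
  (c) [specific entropy] = m²·s⁻²·K⁻¹
  (d) m²·s⁻²·K⁻¹
All reduce to m²·s⁻²·K⁻¹ except (b), which is m²·s⁻².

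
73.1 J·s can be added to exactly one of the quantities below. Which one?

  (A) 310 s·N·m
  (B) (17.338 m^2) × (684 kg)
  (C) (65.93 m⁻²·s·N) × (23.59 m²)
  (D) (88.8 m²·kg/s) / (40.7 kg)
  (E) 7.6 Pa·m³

Reference: J·s = N·m·s = kg·m²·s⁻¹.
Each option:
  (A) N·m·s = kg·m·s⁻²·m·s = kg·m²·s⁻¹  ← same
  (B) [m²] · [kg] = kg·m²
  (C) [kg·m⁻¹·s⁻¹] · [m²] = kg·m·s⁻¹
  (D) [kg·m²·s⁻¹] / [kg] = m²·s⁻¹
  (E) Pa·m³ = N·m⁻²·m³ = kg·m²·s⁻²
Only (A) matches kg·m²·s⁻¹.

(A)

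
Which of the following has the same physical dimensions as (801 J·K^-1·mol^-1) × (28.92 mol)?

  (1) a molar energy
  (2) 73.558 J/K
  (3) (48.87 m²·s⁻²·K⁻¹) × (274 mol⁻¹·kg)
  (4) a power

(2)

Reference: [kg·m²·s⁻²·K⁻¹·mol⁻¹] · [mol] = kg·m²·s⁻²·K⁻¹.
Each option:
  (1) [molar energy] = kg·m²·s⁻²·mol⁻¹
  (2) J·K⁻¹ = N·m·K⁻¹ = kg·m²·s⁻²·K⁻¹  ← same
  (3) [m²·s⁻²·K⁻¹] · [kg·mol⁻¹] = kg·m²·s⁻²·K⁻¹·mol⁻¹
  (4) [power] = kg·m²·s⁻³
Only (2) matches kg·m²·s⁻²·K⁻¹.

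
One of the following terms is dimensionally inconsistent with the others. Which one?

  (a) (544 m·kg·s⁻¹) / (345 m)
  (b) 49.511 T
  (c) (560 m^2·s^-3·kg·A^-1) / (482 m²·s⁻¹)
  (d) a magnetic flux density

Expand each in SI base units:
  (a) [kg·m·s⁻¹] / [m] = kg·s⁻¹
  (b) T = Wb·m⁻² = kg·s⁻²·A⁻¹
  (c) [kg·m²·s⁻³·A⁻¹] / [m²·s⁻¹] = kg·s⁻²·A⁻¹
  (d) [magnetic flux density] = kg·s⁻²·A⁻¹
All reduce to kg·s⁻²·A⁻¹ except (a), which is kg·s⁻¹.

(a)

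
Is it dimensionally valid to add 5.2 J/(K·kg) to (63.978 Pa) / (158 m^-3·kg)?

No

In SI base units:
  5.2 J/(K·kg):  J·kg⁻¹·K⁻¹ = N·m·kg⁻¹·K⁻¹ = m²·s⁻²·K⁻¹
  (63.978 Pa) / (158 m^-3·kg):  [kg·m⁻¹·s⁻²] / [kg·m⁻³] = m²·s⁻²
m²·s⁻²·K⁻¹ ≠ m²·s⁻², so they cannot be added.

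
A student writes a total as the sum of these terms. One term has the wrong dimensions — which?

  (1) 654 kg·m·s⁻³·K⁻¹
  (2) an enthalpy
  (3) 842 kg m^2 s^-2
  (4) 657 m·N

(1)

In SI base units:
  (1) kg·m·s⁻³·K⁻¹
  (2) [enthalpy] = kg·m²·s⁻²
  (3) kg·m²·s⁻²
  (4) N·m = kg·m·s⁻²·m = kg·m²·s⁻²
All reduce to kg·m²·s⁻² except (1), which is kg·m·s⁻³·K⁻¹.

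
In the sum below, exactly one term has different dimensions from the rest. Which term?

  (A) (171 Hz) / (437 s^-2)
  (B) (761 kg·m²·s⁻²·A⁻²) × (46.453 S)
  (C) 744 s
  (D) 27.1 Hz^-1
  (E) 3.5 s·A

Dimensions:
  (A) [s⁻¹] / [s⁻²] = s
  (B) [kg·m²·s⁻²·A⁻²] · [kg⁻¹·m⁻²·s³·A²] = s
  (C) s
  (D) Hz⁻¹ = (s⁻¹)⁻¹ = s
  (E) A·s = s·A
All reduce to s except (E), which is s·A.

(E)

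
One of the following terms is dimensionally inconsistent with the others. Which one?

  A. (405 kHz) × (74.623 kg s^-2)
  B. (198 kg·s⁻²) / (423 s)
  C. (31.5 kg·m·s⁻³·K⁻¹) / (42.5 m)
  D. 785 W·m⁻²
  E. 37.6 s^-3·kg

Work out the base dimensions of each:
  A. [s⁻¹] · [kg·s⁻²] = kg·s⁻³
  B. [kg·s⁻²] / [s] = kg·s⁻³
  C. [kg·m·s⁻³·K⁻¹] / [m] = kg·s⁻³·K⁻¹
  D. W·m⁻² = J·s⁻¹·m⁻² = kg·s⁻³
  E. kg·s⁻³
All reduce to kg·s⁻³ except C., which is kg·s⁻³·K⁻¹.

C.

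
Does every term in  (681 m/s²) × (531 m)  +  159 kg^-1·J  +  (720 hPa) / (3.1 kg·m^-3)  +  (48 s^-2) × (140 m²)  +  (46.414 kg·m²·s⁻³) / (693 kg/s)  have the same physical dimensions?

Yes

In SI base units:
  (681 m/s²) × (531 m):  [m·s⁻²] · [m] = m²·s⁻²
  159 kg^-1·J:  J·kg⁻¹ = N·m·kg⁻¹ = m²·s⁻²
  (720 hPa) / (3.1 kg·m^-3):  [kg·m⁻¹·s⁻²] / [kg·m⁻³] = m²·s⁻²
  (48 s^-2) × (140 m²):  [s⁻²] · [m²] = m²·s⁻²
  (46.414 kg·m²·s⁻³) / (693 kg/s):  [kg·m²·s⁻³] / [kg·s⁻¹] = m²·s⁻²
Every term reduces to m²·s⁻².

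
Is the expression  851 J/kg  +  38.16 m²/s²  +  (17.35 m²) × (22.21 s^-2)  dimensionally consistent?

Yes

Reduce each to base SI dimensions:
  851 J/kg:  J·kg⁻¹ = N·m·kg⁻¹ = m²·s⁻²
  38.16 m²/s²:  m²·s⁻²
  (17.35 m²) × (22.21 s^-2):  [m²] · [s⁻²] = m²·s⁻²
Every term reduces to m²·s⁻².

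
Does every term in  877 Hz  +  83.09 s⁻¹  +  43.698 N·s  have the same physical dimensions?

Reduce each to base SI dimensions:
  877 Hz:  Hz = s⁻¹
  83.09 s⁻¹:  s⁻¹
  43.698 N·s:  N·s = kg·m·s⁻²·s = kg·m·s⁻¹
The terms do not share a single dimension (kg·m·s⁻¹ vs s⁻¹).

No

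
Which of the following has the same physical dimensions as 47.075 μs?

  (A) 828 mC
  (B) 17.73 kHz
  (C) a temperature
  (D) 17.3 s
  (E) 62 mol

Reference: s.
Each option:
  (A) C = s·A
  (B) Hz = s⁻¹
  (C) [temperature] = K
  (D) s  ← same
  (E) mol
Only (D) matches s.

(D)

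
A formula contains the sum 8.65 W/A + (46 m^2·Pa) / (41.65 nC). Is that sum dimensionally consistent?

Reduce each to base SI dimensions:
  8.65 W/A:  W·A⁻¹ = J·s⁻¹·A⁻¹ = kg·m²·s⁻³·A⁻¹
  (46 m^2·Pa) / (41.65 nC):  [kg·m·s⁻²] / [s·A] = kg·m·s⁻³·A⁻¹
kg·m²·s⁻³·A⁻¹ ≠ kg·m·s⁻³·A⁻¹, so they cannot be added.

No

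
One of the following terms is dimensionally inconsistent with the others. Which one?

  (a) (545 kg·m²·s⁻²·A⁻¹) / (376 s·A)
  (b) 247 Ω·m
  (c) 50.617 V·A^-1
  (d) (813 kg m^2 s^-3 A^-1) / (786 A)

(b)

In SI base units:
  (a) [kg·m²·s⁻²·A⁻¹] / [s·A] = kg·m²·s⁻³·A⁻²
  (b) Ω·m = V·A⁻¹·m = kg·m³·s⁻³·A⁻²
  (c) V·A⁻¹ = J·C⁻¹·A⁻¹ = kg·m²·s⁻³·A⁻²
  (d) [kg·m²·s⁻³·A⁻¹] / [A] = kg·m²·s⁻³·A⁻²
All reduce to kg·m²·s⁻³·A⁻² except (b), which is kg·m³·s⁻³·A⁻².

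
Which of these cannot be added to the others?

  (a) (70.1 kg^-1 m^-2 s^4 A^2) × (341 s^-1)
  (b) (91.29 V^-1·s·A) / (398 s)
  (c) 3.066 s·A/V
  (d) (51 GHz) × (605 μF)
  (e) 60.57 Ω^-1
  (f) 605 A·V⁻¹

(c)

Work out the base dimensions of each:
  (a) [kg⁻¹·m⁻²·s⁴·A²] · [s⁻¹] = kg⁻¹·m⁻²·s³·A²
  (b) [kg⁻¹·m⁻²·s⁴·A²] / [s] = kg⁻¹·m⁻²·s³·A²
  (c) A·s·V⁻¹ = A·s·(J·C⁻¹)⁻¹ = kg⁻¹·m⁻²·s⁴·A²
  (d) [s⁻¹] · [kg⁻¹·m⁻²·s⁴·A²] = kg⁻¹·m⁻²·s³·A²
  (e) Ω⁻¹ = (V·A⁻¹)⁻¹ = kg⁻¹·m⁻²·s³·A²
  (f) A·V⁻¹ = A·(J·C⁻¹)⁻¹ = kg⁻¹·m⁻²·s³·A²
All reduce to kg⁻¹·m⁻²·s³·A² except (c), which is kg⁻¹·m⁻²·s⁴·A².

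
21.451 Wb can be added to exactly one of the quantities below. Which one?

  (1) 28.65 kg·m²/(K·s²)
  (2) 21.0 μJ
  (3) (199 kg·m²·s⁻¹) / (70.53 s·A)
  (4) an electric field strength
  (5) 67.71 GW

Reference: Wb = V·s = kg·m²·s⁻²·A⁻¹.
Each option:
  (1) kg·m²·s⁻²·K⁻¹
  (2) J = N·m = kg·m²·s⁻²
  (3) [kg·m²·s⁻¹] / [s·A] = kg·m²·s⁻²·A⁻¹  ← same
  (4) [electric field strength] = kg·m·s⁻³·A⁻¹
  (5) W = J·s⁻¹ = kg·m²·s⁻³
Only (3) matches kg·m²·s⁻²·A⁻¹.

(3)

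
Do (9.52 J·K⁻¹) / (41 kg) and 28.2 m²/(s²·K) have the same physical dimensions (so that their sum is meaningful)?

Yes

In SI base units:
  (9.52 J·K⁻¹) / (41 kg):  [kg·m²·s⁻²·K⁻¹] / [kg] = m²·s⁻²·K⁻¹
  28.2 m²/(s²·K):  m²·s⁻²·K⁻¹
Both are m²·s⁻²·K⁻¹, so they have the same dimensions and can be added.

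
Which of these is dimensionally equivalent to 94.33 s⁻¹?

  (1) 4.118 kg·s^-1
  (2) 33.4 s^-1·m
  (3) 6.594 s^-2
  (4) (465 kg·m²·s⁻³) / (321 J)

(4)

Reference: s⁻¹.
Each option:
  (1) kg·s⁻¹
  (2) m·s⁻¹
  (3) s⁻²
  (4) [kg·m²·s⁻³] / [kg·m²·s⁻²] = s⁻¹  ← same
Only (4) matches s⁻¹.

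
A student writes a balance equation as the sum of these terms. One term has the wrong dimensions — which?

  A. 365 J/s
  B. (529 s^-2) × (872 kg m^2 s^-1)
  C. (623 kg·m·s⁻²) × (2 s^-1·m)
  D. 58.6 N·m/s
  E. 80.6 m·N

E.

In SI base units:
  A. J·s⁻¹ = N·m·s⁻¹ = kg·m²·s⁻³
  B. [s⁻²] · [kg·m²·s⁻¹] = kg·m²·s⁻³
  C. [kg·m·s⁻²] · [m·s⁻¹] = kg·m²·s⁻³
  D. N·m·s⁻¹ = kg·m·s⁻²·m·s⁻¹ = kg·m²·s⁻³
  E. N·m = kg·m·s⁻²·m = kg·m²·s⁻²
All reduce to kg·m²·s⁻³ except E., which is kg·m²·s⁻².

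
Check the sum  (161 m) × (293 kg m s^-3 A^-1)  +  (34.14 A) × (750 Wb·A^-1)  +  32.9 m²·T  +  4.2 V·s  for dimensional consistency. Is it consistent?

Expand each in SI base units:
  (161 m) × (293 kg m s^-3 A^-1):  [m] · [kg·m·s⁻³·A⁻¹] = kg·m²·s⁻³·A⁻¹
  (34.14 A) × (750 Wb·A^-1):  [A] · [kg·m²·s⁻²·A⁻²] = kg·m²·s⁻²·A⁻¹
  32.9 m²·T:  T·m² = Wb·m⁻²·m² = kg·m²·s⁻²·A⁻¹
  4.2 V·s:  V·s = J·C⁻¹·s = kg·m²·s⁻²·A⁻¹
The terms do not share a single dimension (kg·m²·s⁻²·A⁻¹ vs kg·m²·s⁻³·A⁻¹).

No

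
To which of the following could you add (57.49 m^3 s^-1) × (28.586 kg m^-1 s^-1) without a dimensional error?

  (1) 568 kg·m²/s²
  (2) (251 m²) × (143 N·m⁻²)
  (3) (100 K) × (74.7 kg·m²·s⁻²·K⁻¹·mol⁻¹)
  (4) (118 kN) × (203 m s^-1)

Reference: [m³·s⁻¹] · [kg·m⁻¹·s⁻¹] = kg·m²·s⁻².
Each option:
  (1) kg·m²·s⁻²  ← same
  (2) [m²] · [kg·m⁻¹·s⁻²] = kg·m·s⁻²
  (3) [K] · [kg·m²·s⁻²·K⁻¹·mol⁻¹] = kg·m²·s⁻²·mol⁻¹
  (4) [kg·m·s⁻²] · [m·s⁻¹] = kg·m²·s⁻³
Only (1) matches kg·m²·s⁻².

(1)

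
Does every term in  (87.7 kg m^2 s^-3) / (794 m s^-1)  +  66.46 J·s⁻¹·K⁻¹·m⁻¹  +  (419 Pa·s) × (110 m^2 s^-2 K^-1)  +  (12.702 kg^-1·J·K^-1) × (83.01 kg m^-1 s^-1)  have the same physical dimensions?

Expand each in SI base units:
  (87.7 kg m^2 s^-3) / (794 m s^-1):  [kg·m²·s⁻³] / [m·s⁻¹] = kg·m·s⁻²
  66.46 J·s⁻¹·K⁻¹·m⁻¹:  J·s⁻¹·m⁻¹·K⁻¹ = N·m·s⁻¹·m⁻¹·K⁻¹ = kg·m·s⁻³·K⁻¹
  (419 Pa·s) × (110 m^2 s^-2 K^-1):  [kg·m⁻¹·s⁻¹] · [m²·s⁻²·K⁻¹] = kg·m·s⁻³·K⁻¹
  (12.702 kg^-1·J·K^-1) × (83.01 kg m^-1 s^-1):  [m²·s⁻²·K⁻¹] · [kg·m⁻¹·s⁻¹] = kg·m·s⁻³·K⁻¹
The terms do not share a single dimension (kg·m·s⁻² vs kg·m·s⁻³·K⁻¹).

No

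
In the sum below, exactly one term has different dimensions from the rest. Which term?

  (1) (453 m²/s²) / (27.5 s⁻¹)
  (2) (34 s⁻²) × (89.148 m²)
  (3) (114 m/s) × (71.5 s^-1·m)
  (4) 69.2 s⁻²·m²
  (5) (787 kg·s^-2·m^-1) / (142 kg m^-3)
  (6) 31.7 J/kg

Dimensions:
  (1) [m²·s⁻²] / [s⁻¹] = m²·s⁻¹
  (2) [s⁻²] · [m²] = m²·s⁻²
  (3) [m·s⁻¹] · [m·s⁻¹] = m²·s⁻²
  (4) m²·s⁻²
  (5) [kg·m⁻¹·s⁻²] / [kg·m⁻³] = m²·s⁻²
  (6) J·kg⁻¹ = N·m·kg⁻¹ = m²·s⁻²
All reduce to m²·s⁻² except (1), which is m²·s⁻¹.

(1)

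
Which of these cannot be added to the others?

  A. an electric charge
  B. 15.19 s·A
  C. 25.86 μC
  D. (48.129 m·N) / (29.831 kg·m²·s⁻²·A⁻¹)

D.

Reduce each to base SI dimensions:
  A. [electric charge] = s·A
  B. A·s = s·A
  C. C = s·A
  D. [kg·m²·s⁻²] / [kg·m²·s⁻²·A⁻¹] = A
All reduce to s·A except D., which is A.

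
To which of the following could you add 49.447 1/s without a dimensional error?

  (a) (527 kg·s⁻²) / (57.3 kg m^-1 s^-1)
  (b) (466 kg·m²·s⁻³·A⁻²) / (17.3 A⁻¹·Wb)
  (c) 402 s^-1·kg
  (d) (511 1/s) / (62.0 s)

Reference: s⁻¹.
Each option:
  (a) [kg·s⁻²] / [kg·m⁻¹·s⁻¹] = m·s⁻¹
  (b) [kg·m²·s⁻³·A⁻²] / [kg·m²·s⁻²·A⁻²] = s⁻¹  ← same
  (c) kg·s⁻¹
  (d) [s⁻¹] / [s] = s⁻²
Only (b) matches s⁻¹.

(b)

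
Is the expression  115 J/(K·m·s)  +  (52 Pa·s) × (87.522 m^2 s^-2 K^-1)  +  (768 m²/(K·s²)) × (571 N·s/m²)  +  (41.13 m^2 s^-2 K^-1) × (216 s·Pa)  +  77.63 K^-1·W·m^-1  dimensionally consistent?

Yes

Work out the base dimensions of each:
  115 J/(K·m·s):  J·s⁻¹·m⁻¹·K⁻¹ = N·m·s⁻¹·m⁻¹·K⁻¹ = kg·m·s⁻³·K⁻¹
  (52 Pa·s) × (87.522 m^2 s^-2 K^-1):  [kg·m⁻¹·s⁻¹] · [m²·s⁻²·K⁻¹] = kg·m·s⁻³·K⁻¹
  (768 m²/(K·s²)) × (571 N·s/m²):  [m²·s⁻²·K⁻¹] · [kg·m⁻¹·s⁻¹] = kg·m·s⁻³·K⁻¹
  (41.13 m^2 s^-2 K^-1) × (216 s·Pa):  [m²·s⁻²·K⁻¹] · [kg·m⁻¹·s⁻¹] = kg·m·s⁻³·K⁻¹
  77.63 K^-1·W·m^-1:  W·m⁻¹·K⁻¹ = J·s⁻¹·m⁻¹·K⁻¹ = kg·m·s⁻³·K⁻¹
Every term reduces to kg·m·s⁻³·K⁻¹.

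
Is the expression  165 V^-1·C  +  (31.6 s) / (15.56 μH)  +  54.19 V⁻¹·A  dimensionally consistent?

No

Dimensions:
  165 V^-1·C:  C·V⁻¹ = s·A·(J·C⁻¹)⁻¹ = kg⁻¹·m⁻²·s⁴·A²
  (31.6 s) / (15.56 μH):  [s] / [kg·m²·s⁻²·A⁻²] = kg⁻¹·m⁻²·s³·A²
  54.19 V⁻¹·A:  A·V⁻¹ = A·(J·C⁻¹)⁻¹ = kg⁻¹·m⁻²·s³·A²
The terms do not share a single dimension (kg⁻¹·m⁻²·s³·A² vs kg⁻¹·m⁻²·s⁴·A²).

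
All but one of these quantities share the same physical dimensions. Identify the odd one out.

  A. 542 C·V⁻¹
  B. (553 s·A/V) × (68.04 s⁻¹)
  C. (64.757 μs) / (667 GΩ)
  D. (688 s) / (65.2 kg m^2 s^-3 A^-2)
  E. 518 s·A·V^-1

B.

In SI base units:
  A. C·V⁻¹ = s·A·(J·C⁻¹)⁻¹ = kg⁻¹·m⁻²·s⁴·A²
  B. [kg⁻¹·m⁻²·s⁴·A²] · [s⁻¹] = kg⁻¹·m⁻²·s³·A²
  C. [s] / [kg·m²·s⁻³·A⁻²] = kg⁻¹·m⁻²·s⁴·A²
  D. [s] / [kg·m²·s⁻³·A⁻²] = kg⁻¹·m⁻²·s⁴·A²
  E. A·s·V⁻¹ = A·s·(J·C⁻¹)⁻¹ = kg⁻¹·m⁻²·s⁴·A²
All reduce to kg⁻¹·m⁻²·s⁴·A² except B., which is kg⁻¹·m⁻²·s³·A².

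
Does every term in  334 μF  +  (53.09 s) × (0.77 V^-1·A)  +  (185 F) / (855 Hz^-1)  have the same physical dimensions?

Work out the base dimensions of each:
  334 μF:  F = C·V⁻¹ = kg⁻¹·m⁻²·s⁴·A²
  (53.09 s) × (0.77 V^-1·A):  [s] · [kg⁻¹·m⁻²·s³·A²] = kg⁻¹·m⁻²·s⁴·A²
  (185 F) / (855 Hz^-1):  [kg⁻¹·m⁻²·s⁴·A²] / [s] = kg⁻¹·m⁻²·s³·A²
The terms do not share a single dimension (kg⁻¹·m⁻²·s³·A² vs kg⁻¹·m⁻²·s⁴·A²).

No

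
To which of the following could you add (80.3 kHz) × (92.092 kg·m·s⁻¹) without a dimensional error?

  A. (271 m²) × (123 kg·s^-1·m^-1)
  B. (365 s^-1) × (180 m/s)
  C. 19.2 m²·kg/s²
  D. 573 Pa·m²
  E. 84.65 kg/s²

Reference: [s⁻¹] · [kg·m·s⁻¹] = kg·m·s⁻².
Each option:
  A. [m²] · [kg·m⁻¹·s⁻¹] = kg·m·s⁻¹
  B. [s⁻¹] · [m·s⁻¹] = m·s⁻²
  C. kg·m²·s⁻²
  D. Pa·m² = N·m⁻²·m² = kg·m·s⁻²  ← same
  E. kg·s⁻²
Only D. matches kg·m·s⁻².

D.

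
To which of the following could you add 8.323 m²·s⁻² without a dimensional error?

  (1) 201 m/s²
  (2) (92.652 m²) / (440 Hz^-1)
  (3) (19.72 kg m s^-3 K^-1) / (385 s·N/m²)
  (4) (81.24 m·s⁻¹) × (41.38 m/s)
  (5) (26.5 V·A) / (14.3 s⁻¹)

(4)

Reference: m²·s⁻².
Each option:
  (1) m·s⁻²
  (2) [m²] / [s] = m²·s⁻¹
  (3) [kg·m·s⁻³·K⁻¹] / [kg·m⁻¹·s⁻¹] = m²·s⁻²·K⁻¹
  (4) [m·s⁻¹] · [m·s⁻¹] = m²·s⁻²  ← same
  (5) [kg·m²·s⁻³] / [s⁻¹] = kg·m²·s⁻²
Only (4) matches m²·s⁻².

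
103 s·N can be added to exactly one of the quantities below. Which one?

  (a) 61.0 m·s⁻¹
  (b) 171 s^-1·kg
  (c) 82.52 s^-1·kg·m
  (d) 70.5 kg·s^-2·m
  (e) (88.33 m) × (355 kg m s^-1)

Reference: N·s = kg·m·s⁻²·s = kg·m·s⁻¹.
Each option:
  (a) m·s⁻¹
  (b) kg·s⁻¹
  (c) kg·m·s⁻¹  ← same
  (d) kg·m·s⁻²
  (e) [m] · [kg·m·s⁻¹] = kg·m²·s⁻¹
Only (c) matches kg·m·s⁻¹.

(c)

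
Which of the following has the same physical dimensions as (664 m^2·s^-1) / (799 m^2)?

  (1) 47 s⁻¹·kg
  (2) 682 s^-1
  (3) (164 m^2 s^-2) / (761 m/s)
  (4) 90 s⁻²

Reference: [m²·s⁻¹] / [m²] = s⁻¹.
Each option:
  (1) kg·s⁻¹
  (2) s⁻¹  ← same
  (3) [m²·s⁻²] / [m·s⁻¹] = m·s⁻¹
  (4) s⁻²
Only (2) matches s⁻¹.

(2)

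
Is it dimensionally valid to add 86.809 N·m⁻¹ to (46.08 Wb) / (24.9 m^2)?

Work out the base dimensions of each:
  86.809 N·m⁻¹:  N·m⁻¹ = kg·m·s⁻²·m⁻¹ = kg·s⁻²
  (46.08 Wb) / (24.9 m^2):  [kg·m²·s⁻²·A⁻¹] / [m²] = kg·s⁻²·A⁻¹
kg·s⁻² ≠ kg·s⁻²·A⁻¹, so they cannot be added.

No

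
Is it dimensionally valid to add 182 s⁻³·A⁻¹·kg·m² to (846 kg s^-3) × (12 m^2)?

Expand each in SI base units:
  182 s⁻³·A⁻¹·kg·m²:  kg·m²·s⁻³·A⁻¹
  (846 kg s^-3) × (12 m^2):  [kg·s⁻³] · [m²] = kg·m²·s⁻³
kg·m²·s⁻³·A⁻¹ ≠ kg·m²·s⁻³, so they cannot be added.

No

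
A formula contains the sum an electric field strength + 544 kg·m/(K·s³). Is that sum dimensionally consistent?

No

Expand each in SI base units:
  an electric field strength:  [electric field strength] = kg·m·s⁻³·A⁻¹
  544 kg·m/(K·s³):  kg·m·s⁻³·K⁻¹
kg·m·s⁻³·A⁻¹ ≠ kg·m·s⁻³·K⁻¹, so they cannot be added.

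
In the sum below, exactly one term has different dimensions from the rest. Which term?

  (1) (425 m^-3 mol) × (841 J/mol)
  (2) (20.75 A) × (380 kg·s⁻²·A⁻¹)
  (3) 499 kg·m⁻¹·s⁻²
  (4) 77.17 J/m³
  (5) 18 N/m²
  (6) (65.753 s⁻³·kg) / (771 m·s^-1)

(2)

Dimensions:
  (1) [m⁻³·mol] · [kg·m²·s⁻²·mol⁻¹] = kg·m⁻¹·s⁻²
  (2) [A] · [kg·s⁻²·A⁻¹] = kg·s⁻²
  (3) kg·m⁻¹·s⁻²
  (4) J·m⁻³ = N·m·m⁻³ = kg·m⁻¹·s⁻²
  (5) N·m⁻² = kg·m·s⁻²·m⁻² = kg·m⁻¹·s⁻²
  (6) [kg·s⁻³] / [m·s⁻¹] = kg·m⁻¹·s⁻²
All reduce to kg·m⁻¹·s⁻² except (2), which is kg·s⁻².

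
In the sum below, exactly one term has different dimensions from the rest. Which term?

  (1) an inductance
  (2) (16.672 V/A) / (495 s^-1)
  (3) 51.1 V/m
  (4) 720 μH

Reduce each to base SI dimensions:
  (1) [inductance] = kg·m²·s⁻²·A⁻²
  (2) [kg·m²·s⁻³·A⁻²] / [s⁻¹] = kg·m²·s⁻²·A⁻²
  (3) V·m⁻¹ = J·C⁻¹·m⁻¹ = kg·m·s⁻³·A⁻¹
  (4) H = V·s·A⁻¹ = kg·m²·s⁻²·A⁻²
All reduce to kg·m²·s⁻²·A⁻² except (3), which is kg·m·s⁻³·A⁻¹.

(3)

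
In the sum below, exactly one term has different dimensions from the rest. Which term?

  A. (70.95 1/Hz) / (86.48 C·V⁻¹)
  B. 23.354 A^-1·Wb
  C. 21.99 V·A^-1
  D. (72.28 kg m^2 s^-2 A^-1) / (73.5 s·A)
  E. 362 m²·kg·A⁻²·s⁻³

Work out the base dimensions of each:
  A. [s] / [kg⁻¹·m⁻²·s⁴·A²] = kg·m²·s⁻³·A⁻²
  B. Wb·A⁻¹ = V·s·A⁻¹ = kg·m²·s⁻²·A⁻²
  C. V·A⁻¹ = J·C⁻¹·A⁻¹ = kg·m²·s⁻³·A⁻²
  D. [kg·m²·s⁻²·A⁻¹] / [s·A] = kg·m²·s⁻³·A⁻²
  E. kg·m²·s⁻³·A⁻²
All reduce to kg·m²·s⁻³·A⁻² except B., which is kg·m²·s⁻²·A⁻².

B.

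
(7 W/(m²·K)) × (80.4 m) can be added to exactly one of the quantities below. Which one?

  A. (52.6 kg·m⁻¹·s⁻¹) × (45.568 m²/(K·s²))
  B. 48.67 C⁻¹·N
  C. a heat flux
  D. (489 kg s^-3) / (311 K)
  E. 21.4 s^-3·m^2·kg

A.

Reference: [kg·s⁻³·K⁻¹] · [m] = kg·m·s⁻³·K⁻¹.
Each option:
  A. [kg·m⁻¹·s⁻¹] · [m²·s⁻²·K⁻¹] = kg·m·s⁻³·K⁻¹  ← same
  B. N·C⁻¹ = kg·m·s⁻²·(s·A)⁻¹ = kg·m·s⁻³·A⁻¹
  C. [heat flux] = kg·s⁻³
  D. [kg·s⁻³] / [K] = kg·s⁻³·K⁻¹
  E. kg·m²·s⁻³
Only A. matches kg·m·s⁻³·K⁻¹.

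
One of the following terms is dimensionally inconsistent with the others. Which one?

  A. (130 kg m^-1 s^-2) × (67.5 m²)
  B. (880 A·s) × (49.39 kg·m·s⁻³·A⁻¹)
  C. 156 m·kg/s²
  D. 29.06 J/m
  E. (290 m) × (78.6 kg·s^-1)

E.

Dimensions:
  A. [kg·m⁻¹·s⁻²] · [m²] = kg·m·s⁻²
  B. [s·A] · [kg·m·s⁻³·A⁻¹] = kg·m·s⁻²
  C. kg·m·s⁻²
  D. J·m⁻¹ = N·m·m⁻¹ = kg·m·s⁻²
  E. [m] · [kg·s⁻¹] = kg·m·s⁻¹
All reduce to kg·m·s⁻² except E., which is kg·m·s⁻¹.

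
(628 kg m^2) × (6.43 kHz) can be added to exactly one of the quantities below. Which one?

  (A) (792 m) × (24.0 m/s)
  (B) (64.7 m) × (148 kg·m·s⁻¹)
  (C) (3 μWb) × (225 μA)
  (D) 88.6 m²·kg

Reference: [kg·m²] · [s⁻¹] = kg·m²·s⁻¹.
Each option:
  (A) [m] · [m·s⁻¹] = m²·s⁻¹
  (B) [m] · [kg·m·s⁻¹] = kg·m²·s⁻¹  ← same
  (C) [kg·m²·s⁻²·A⁻¹] · [A] = kg·m²·s⁻²
  (D) kg·m²
Only (B) matches kg·m²·s⁻¹.

(B)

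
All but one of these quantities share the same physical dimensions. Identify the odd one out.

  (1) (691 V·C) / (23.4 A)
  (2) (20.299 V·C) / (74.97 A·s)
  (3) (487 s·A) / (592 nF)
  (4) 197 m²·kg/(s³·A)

(1)

Expand each in SI base units:
  (1) [kg·m²·s⁻²] / [A] = kg·m²·s⁻²·A⁻¹
  (2) [kg·m²·s⁻²] / [s·A] = kg·m²·s⁻³·A⁻¹
  (3) [s·A] / [kg⁻¹·m⁻²·s⁴·A²] = kg·m²·s⁻³·A⁻¹
  (4) kg·m²·s⁻³·A⁻¹
All reduce to kg·m²·s⁻³·A⁻¹ except (1), which is kg·m²·s⁻²·A⁻¹.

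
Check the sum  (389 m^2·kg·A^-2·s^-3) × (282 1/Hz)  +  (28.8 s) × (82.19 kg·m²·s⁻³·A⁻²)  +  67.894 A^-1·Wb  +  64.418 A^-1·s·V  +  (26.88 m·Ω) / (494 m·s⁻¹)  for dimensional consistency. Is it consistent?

Yes

Work out the base dimensions of each:
  (389 m^2·kg·A^-2·s^-3) × (282 1/Hz):  [kg·m²·s⁻³·A⁻²] · [s] = kg·m²·s⁻²·A⁻²
  (28.8 s) × (82.19 kg·m²·s⁻³·A⁻²):  [s] · [kg·m²·s⁻³·A⁻²] = kg·m²·s⁻²·A⁻²
  67.894 A^-1·Wb:  Wb·A⁻¹ = V·s·A⁻¹ = kg·m²·s⁻²·A⁻²
  64.418 A^-1·s·V:  V·s·A⁻¹ = J·C⁻¹·s·A⁻¹ = kg·m²·s⁻²·A⁻²
  (26.88 m·Ω) / (494 m·s⁻¹):  [kg·m³·s⁻³·A⁻²] / [m·s⁻¹] = kg·m²·s⁻²·A⁻²
Every term reduces to kg·m²·s⁻²·A⁻².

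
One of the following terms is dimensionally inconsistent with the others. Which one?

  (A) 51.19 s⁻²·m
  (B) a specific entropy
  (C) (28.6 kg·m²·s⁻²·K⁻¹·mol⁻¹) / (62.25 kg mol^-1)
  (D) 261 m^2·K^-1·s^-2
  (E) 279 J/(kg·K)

(A)

Reduce each to base SI dimensions:
  (A) m·s⁻²
  (B) [specific entropy] = m²·s⁻²·K⁻¹
  (C) [kg·m²·s⁻²·K⁻¹·mol⁻¹] / [kg·mol⁻¹] = m²·s⁻²·K⁻¹
  (D) m²·s⁻²·K⁻¹
  (E) J·kg⁻¹·K⁻¹ = N·m·kg⁻¹·K⁻¹ = m²·s⁻²·K⁻¹
All reduce to m²·s⁻²·K⁻¹ except (A), which is m·s⁻².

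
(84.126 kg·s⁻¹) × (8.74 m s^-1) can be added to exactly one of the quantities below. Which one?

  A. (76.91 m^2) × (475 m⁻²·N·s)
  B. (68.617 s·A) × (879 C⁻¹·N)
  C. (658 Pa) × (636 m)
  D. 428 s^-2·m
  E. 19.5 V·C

B.

Reference: [kg·s⁻¹] · [m·s⁻¹] = kg·m·s⁻².
Each option:
  A. [m²] · [kg·m⁻¹·s⁻¹] = kg·m·s⁻¹
  B. [s·A] · [kg·m·s⁻³·A⁻¹] = kg·m·s⁻²  ← same
  C. [kg·m⁻¹·s⁻²] · [m] = kg·s⁻²
  D. m·s⁻²
  E. C·V = s·A·J·C⁻¹ = kg·m²·s⁻²
Only B. matches kg·m·s⁻².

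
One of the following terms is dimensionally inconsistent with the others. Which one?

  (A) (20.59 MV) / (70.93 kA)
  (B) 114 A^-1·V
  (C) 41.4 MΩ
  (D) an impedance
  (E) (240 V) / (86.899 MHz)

Work out the base dimensions of each:
  (A) [kg·m²·s⁻³·A⁻¹] / [A] = kg·m²·s⁻³·A⁻²
  (B) V·A⁻¹ = J·C⁻¹·A⁻¹ = kg·m²·s⁻³·A⁻²
  (C) Ω = V·A⁻¹ = kg·m²·s⁻³·A⁻²
  (D) [impedance] = kg·m²·s⁻³·A⁻²
  (E) [kg·m²·s⁻³·A⁻¹] / [s⁻¹] = kg·m²·s⁻²·A⁻¹
All reduce to kg·m²·s⁻³·A⁻² except (E), which is kg·m²·s⁻²·A⁻¹.

(E)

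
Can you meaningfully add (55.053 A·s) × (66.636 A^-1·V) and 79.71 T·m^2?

Reduce each to base SI dimensions:
  (55.053 A·s) × (66.636 A^-1·V):  [s·A] · [kg·m²·s⁻³·A⁻²] = kg·m²·s⁻²·A⁻¹
  79.71 T·m^2:  T·m² = Wb·m⁻²·m² = kg·m²·s⁻²·A⁻¹
Both are kg·m²·s⁻²·A⁻¹, so they have the same dimensions and can be added.

Yes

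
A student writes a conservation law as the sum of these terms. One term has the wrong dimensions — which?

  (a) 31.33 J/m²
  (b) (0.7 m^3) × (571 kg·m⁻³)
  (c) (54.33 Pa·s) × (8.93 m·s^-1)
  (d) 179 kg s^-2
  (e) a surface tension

In SI base units:
  (a) J·m⁻² = N·m·m⁻² = kg·s⁻²
  (b) [m³] · [kg·m⁻³] = kg
  (c) [kg·m⁻¹·s⁻¹] · [m·s⁻¹] = kg·s⁻²
  (d) kg·s⁻²
  (e) [surface tension] = kg·s⁻²
All reduce to kg·s⁻² except (b), which is kg.

(b)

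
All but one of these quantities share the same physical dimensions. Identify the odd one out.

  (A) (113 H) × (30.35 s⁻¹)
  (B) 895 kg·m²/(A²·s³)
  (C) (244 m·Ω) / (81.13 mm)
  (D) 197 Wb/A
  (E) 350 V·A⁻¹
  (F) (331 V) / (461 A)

Expand each in SI base units:
  (A) [kg·m²·s⁻²·A⁻²] · [s⁻¹] = kg·m²·s⁻³·A⁻²
  (B) kg·m²·s⁻³·A⁻²
  (C) [kg·m³·s⁻³·A⁻²] / [m] = kg·m²·s⁻³·A⁻²
  (D) Wb·A⁻¹ = V·s·A⁻¹ = kg·m²·s⁻²·A⁻²
  (E) V·A⁻¹ = J·C⁻¹·A⁻¹ = kg·m²·s⁻³·A⁻²
  (F) [kg·m²·s⁻³·A⁻¹] / [A] = kg·m²·s⁻³·A⁻²
All reduce to kg·m²·s⁻³·A⁻² except (D), which is kg·m²·s⁻²·A⁻².

(D)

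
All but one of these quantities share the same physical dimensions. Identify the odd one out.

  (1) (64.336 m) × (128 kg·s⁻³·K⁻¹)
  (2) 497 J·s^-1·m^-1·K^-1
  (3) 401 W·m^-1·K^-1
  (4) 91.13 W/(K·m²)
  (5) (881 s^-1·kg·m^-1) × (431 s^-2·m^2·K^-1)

Dimensions:
  (1) [m] · [kg·s⁻³·K⁻¹] = kg·m·s⁻³·K⁻¹
  (2) J·s⁻¹·m⁻¹·K⁻¹ = N·m·s⁻¹·m⁻¹·K⁻¹ = kg·m·s⁻³·K⁻¹
  (3) W·m⁻¹·K⁻¹ = J·s⁻¹·m⁻¹·K⁻¹ = kg·m·s⁻³·K⁻¹
  (4) W·m⁻²·K⁻¹ = J·s⁻¹·m⁻²·K⁻¹ = kg·s⁻³·K⁻¹
  (5) [kg·m⁻¹·s⁻¹] · [m²·s⁻²·K⁻¹] = kg·m·s⁻³·K⁻¹
All reduce to kg·m·s⁻³·K⁻¹ except (4), which is kg·s⁻³·K⁻¹.

(4)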